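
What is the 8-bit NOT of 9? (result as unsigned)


~0b1001 = 0b11110110 = 246 (8-bit unsigned)

246


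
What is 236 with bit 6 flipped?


236 ^ (1 << 6) = 236 ^ 64 = 172

172


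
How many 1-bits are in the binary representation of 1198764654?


0b1000111011100111011001001101110 has 18 set bits

18


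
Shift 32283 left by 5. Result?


0b111111000011011 << 5 = 0b11111100001101100000 = 1033056

1033056


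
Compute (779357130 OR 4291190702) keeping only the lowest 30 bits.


Step 1: 779357130 | 4291190702 = 4294336494
Step 2: 4294336494 & 1073741823 = 1073111022

1073111022


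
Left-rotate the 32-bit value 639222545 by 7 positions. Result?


Rotate 0b100110000110011100001100010001 left by 7 (32-bit) = 0b1100111000011000100010010011 = 216107155

216107155


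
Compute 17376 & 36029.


0b100001111100000 & 0b1000110010111101 = 0b10100000 = 160

160


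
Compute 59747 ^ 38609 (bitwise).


0b1110100101100011 ^ 0b1001011011010001 = 0b111111110110010 = 32690

32690


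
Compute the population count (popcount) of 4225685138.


0b11111011110111101101011010010010 has 21 set bits

21


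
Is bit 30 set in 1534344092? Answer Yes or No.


0b1011011011101000011101110011100, bit 30 = 1. Yes

Yes


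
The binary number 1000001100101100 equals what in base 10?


1000001100101100 in decimal = 33580

33580


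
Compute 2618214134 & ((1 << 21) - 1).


2618214134 & 2097151 = 968438

968438


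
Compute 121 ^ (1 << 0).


121 ^ (1 << 0) = 121 ^ 1 = 120

120


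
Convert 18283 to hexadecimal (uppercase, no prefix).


18283 = 476B hex

476B


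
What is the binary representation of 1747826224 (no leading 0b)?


1747826224 = 1101000001011011011011000110000 in binary

1101000001011011011011000110000


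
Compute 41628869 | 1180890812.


0b10011110110011010011000101 | 0b1000110011000101111011010111100 = 0b1000110011110111111011011111101 = 1182529277

1182529277


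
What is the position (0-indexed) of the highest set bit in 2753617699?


0b10100100001000001101111100100011. Highest set bit at position 31

31


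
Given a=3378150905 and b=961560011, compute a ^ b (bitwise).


3378150905 ^ 961560011 = 4027203634

4027203634


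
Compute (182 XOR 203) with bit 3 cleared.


Step 1: 182 ^ 203 = 125
Step 2: 125 & ~(1 << 3) = 117

117


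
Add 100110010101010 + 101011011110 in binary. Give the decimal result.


100110010101010 + 101011011110 = 101011110001000 = 22408

22408


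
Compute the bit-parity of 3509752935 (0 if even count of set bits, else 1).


0b11010001001100101001010001100111 has 15 ones => parity 1

1


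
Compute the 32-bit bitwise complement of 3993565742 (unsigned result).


~0b11101110000010001111101000101110 = 0b10001111101110000010111010001 = 301401553 (32-bit unsigned)

301401553


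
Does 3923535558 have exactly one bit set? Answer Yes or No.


0b11101001110111000110011011000110. Multiple bits set => No

No


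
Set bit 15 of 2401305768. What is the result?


2401305768 | (1 << 15) = 2401305768 | 32768 = 2401338536

2401338536


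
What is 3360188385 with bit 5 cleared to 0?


3360188385 & ~(1 << 5) = 3360188353

3360188353


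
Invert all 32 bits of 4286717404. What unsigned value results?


4286717404 ^ 4294967295 = 8249891

8249891


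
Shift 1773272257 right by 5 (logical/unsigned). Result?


0b1101001101100011111110011000001 >> 5 = 0b11010011011000111111100110 = 55414758

55414758


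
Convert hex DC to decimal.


DC hex = 220 decimal

220


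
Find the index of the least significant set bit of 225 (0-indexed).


0b11100001. Lowest set bit at position 0

0


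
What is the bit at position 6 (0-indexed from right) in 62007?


0b1111001000110111, position 6 = 0

0


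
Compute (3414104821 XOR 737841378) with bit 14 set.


Step 1: 3414104821 ^ 737841378 = 3766848023
Step 2: 3766848023 | (1 << 14) = 3766848023 | 16384 = 3766864407

3766864407


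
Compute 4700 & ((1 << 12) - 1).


4700 & 4095 = 604

604


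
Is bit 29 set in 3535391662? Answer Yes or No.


0b11010010101110011100101110101110, bit 29 = 0. No

No


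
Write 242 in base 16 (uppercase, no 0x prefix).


242 = F2 hex

F2


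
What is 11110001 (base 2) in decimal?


11110001 in decimal = 241

241


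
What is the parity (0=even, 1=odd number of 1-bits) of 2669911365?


0b10011111001000111001110101000101 has 17 ones => parity 1

1


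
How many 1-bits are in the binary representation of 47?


0b101111 has 5 set bits

5


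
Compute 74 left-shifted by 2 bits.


0b1001010 << 2 = 0b100101000 = 296

296


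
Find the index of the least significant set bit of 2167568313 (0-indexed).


0b10000001001100100111011110111001. Lowest set bit at position 0

0


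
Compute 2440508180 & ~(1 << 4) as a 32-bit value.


2440508180 & ~(1 << 4) = 2440508164

2440508164


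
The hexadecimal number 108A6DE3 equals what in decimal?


108A6DE3 hex = 277507555 decimal

277507555


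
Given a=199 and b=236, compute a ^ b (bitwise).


199 ^ 236 = 43

43


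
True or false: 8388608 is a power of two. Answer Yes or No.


0b100000000000000000000000. Only one bit set => Yes

Yes


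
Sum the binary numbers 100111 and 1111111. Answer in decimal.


100111 + 1111111 = 10100110 = 166

166


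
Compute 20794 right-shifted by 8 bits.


0b101000100111010 >> 8 = 0b1010001 = 81

81


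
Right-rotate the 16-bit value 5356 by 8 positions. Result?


Rotate 0b1010011101100 right by 8 (16-bit) = 0b1110110000010100 = 60436

60436


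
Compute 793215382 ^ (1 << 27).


793215382 ^ (1 << 27) = 793215382 ^ 134217728 = 658997654

658997654


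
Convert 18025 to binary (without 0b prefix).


18025 = 100011001101001 in binary

100011001101001


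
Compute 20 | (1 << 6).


20 | (1 << 6) = 20 | 64 = 84

84


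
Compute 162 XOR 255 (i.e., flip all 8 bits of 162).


162 ^ 255 = 93

93


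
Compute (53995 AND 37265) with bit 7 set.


Step 1: 53995 & 37265 = 36993
Step 2: 36993 | (1 << 7) = 36993 | 128 = 36993

36993


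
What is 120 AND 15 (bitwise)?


0b1111000 & 0b1111 = 0b1000 = 8

8


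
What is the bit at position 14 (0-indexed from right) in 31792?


0b111110000110000, position 14 = 1

1


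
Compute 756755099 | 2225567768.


0b101101000110110010101010011011 | 0b10000100101001110111100000011000 = 0b10101101101111110111101010011011 = 2915007131

2915007131


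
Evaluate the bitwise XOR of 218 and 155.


0b11011010 ^ 0b10011011 = 0b1000001 = 65

65


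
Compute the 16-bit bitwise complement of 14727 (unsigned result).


~0b11100110000111 = 0b1100011001111000 = 50808 (16-bit unsigned)

50808


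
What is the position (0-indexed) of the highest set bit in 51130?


0b1100011110111010. Highest set bit at position 15

15


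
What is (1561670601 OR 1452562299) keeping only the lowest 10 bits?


Step 1: 1561670601 | 1452562299 = 1603631099
Step 2: 1603631099 & 1023 = 1019

1019


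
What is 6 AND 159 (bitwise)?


0b110 & 0b10011111 = 0b110 = 6

6


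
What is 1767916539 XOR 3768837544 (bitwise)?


0b1101001011000000100001111111011 ^ 0b11100000101000111110010110101000 = 0b10001001110000111010011001010011 = 2311300691

2311300691


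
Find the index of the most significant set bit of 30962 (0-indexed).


0b111100011110010. Highest set bit at position 14

14


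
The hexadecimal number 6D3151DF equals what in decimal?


6D3151DF hex = 1831948767 decimal

1831948767


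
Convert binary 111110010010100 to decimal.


111110010010100 in decimal = 31892

31892


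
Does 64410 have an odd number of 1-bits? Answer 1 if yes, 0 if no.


0b1111101110011010 has 11 ones => parity 1

1


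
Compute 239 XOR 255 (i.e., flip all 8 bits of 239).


239 ^ 255 = 16

16


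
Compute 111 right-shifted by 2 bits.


0b1101111 >> 2 = 0b11011 = 27

27


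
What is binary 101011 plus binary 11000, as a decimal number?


101011 + 11000 = 1000011 = 67

67


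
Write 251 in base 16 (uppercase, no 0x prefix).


251 = FB hex

FB


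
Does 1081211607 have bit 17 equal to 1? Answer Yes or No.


0b1000000011100011111101011010111, bit 17 = 0. No

No


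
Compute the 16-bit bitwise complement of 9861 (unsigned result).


~0b10011010000101 = 0b1101100101111010 = 55674 (16-bit unsigned)

55674


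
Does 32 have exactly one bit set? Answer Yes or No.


0b100000. Only one bit set => Yes

Yes


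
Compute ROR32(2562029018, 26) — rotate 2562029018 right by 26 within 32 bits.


Rotate 0b10011000101101010111010111011010 right by 26 (32-bit) = 0b101101010111010111011010100110 = 761099942

761099942


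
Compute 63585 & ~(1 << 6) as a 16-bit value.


63585 & ~(1 << 6) = 63521

63521


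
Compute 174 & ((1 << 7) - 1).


174 & 127 = 46

46


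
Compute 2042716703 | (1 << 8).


2042716703 | (1 << 8) = 2042716703 | 256 = 2042716959

2042716959


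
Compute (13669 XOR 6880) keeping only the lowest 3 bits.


Step 1: 13669 ^ 6880 = 12165
Step 2: 12165 & 7 = 5

5


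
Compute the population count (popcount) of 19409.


0b100101111010001 has 8 set bits

8


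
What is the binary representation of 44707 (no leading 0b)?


44707 = 1010111010100011 in binary

1010111010100011


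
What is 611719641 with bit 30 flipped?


611719641 ^ (1 << 30) = 611719641 ^ 1073741824 = 1685461465

1685461465


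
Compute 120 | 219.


0b1111000 | 0b11011011 = 0b11111011 = 251

251


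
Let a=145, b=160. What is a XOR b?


145 ^ 160 = 49

49


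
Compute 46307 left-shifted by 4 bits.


0b1011010011100011 << 4 = 0b10110100111000110000 = 740912

740912


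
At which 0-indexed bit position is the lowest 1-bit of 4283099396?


0b11111111010010101110100100000100. Lowest set bit at position 2

2


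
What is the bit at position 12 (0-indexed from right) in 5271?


0b1010010010111, position 12 = 1

1


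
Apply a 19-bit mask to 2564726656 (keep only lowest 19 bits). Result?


2564726656 & 524287 = 434048

434048


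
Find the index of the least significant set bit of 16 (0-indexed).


0b10000. Lowest set bit at position 4

4


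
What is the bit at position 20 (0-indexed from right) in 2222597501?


0b10000100011110100010010101111101, position 20 = 1

1


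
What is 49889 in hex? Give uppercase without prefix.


49889 = C2E1 hex

C2E1


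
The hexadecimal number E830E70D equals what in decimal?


E830E70D hex = 3895518989 decimal

3895518989


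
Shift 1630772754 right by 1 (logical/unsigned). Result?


0b1100001001100111001111000010010 >> 1 = 0b110000100110011100111100001001 = 815386377

815386377


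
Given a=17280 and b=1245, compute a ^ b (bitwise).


17280 ^ 1245 = 18269

18269


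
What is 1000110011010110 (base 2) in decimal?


1000110011010110 in decimal = 36054

36054


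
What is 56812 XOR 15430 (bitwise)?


0b1101110111101100 ^ 0b11110001000110 = 0b1110000110101010 = 57770

57770


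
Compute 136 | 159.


0b10001000 | 0b10011111 = 0b10011111 = 159

159


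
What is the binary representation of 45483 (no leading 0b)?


45483 = 1011000110101011 in binary

1011000110101011


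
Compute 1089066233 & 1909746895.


0b1000000111010011101010011111001 & 0b1110001110101000110110011001111 = 0b1000000110000000100010011001001 = 1086342345

1086342345


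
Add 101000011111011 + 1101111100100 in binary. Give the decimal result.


101000011111011 + 1101111100100 = 110110011011111 = 27871

27871


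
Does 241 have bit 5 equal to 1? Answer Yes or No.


0b11110001, bit 5 = 1. Yes

Yes


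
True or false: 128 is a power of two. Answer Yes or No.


0b10000000. Only one bit set => Yes

Yes


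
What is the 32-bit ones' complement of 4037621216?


4037621216 ^ 4294967295 = 257346079

257346079


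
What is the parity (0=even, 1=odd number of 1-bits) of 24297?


0b101111011101001 has 10 ones => parity 0

0


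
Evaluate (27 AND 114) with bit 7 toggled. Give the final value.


Step 1: 27 & 114 = 18
Step 2: 18 ^ (1 << 7) = 18 ^ 128 = 146

146


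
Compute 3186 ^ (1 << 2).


3186 ^ (1 << 2) = 3186 ^ 4 = 3190

3190


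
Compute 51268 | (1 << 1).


51268 | (1 << 1) = 51268 | 2 = 51270

51270


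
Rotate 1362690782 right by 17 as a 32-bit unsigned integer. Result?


Rotate 0b1010001001110010000001011011110 right by 17 (32-bit) = 0b10000001011011110010100010011100 = 2171545756

2171545756


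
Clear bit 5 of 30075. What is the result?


30075 & ~(1 << 5) = 30043

30043


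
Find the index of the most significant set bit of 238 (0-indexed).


0b11101110. Highest set bit at position 7

7


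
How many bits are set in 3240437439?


0b11000001001001010010011010111111 has 16 set bits

16


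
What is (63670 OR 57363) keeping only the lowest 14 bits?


Step 1: 63670 | 57363 = 63671
Step 2: 63671 & 16383 = 14519

14519


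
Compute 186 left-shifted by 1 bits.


0b10111010 << 1 = 0b101110100 = 372

372


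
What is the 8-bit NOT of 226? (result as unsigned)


~0b11100010 = 0b11101 = 29 (8-bit unsigned)

29


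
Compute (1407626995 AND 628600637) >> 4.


Step 1: 1407626995 & 628600637 = 23506481
Step 2: 23506481 >> 4 = 1469155

1469155


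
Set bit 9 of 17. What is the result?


17 | (1 << 9) = 17 | 512 = 529

529


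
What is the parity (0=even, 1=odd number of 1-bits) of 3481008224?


0b11001111011110111111100001100000 has 19 ones => parity 1

1


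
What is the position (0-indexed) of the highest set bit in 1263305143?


0b1001011010011001000000110110111. Highest set bit at position 30

30


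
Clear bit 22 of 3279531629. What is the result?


3279531629 & ~(1 << 22) = 3275337325

3275337325


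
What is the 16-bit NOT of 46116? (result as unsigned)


~0b1011010000100100 = 0b100101111011011 = 19419 (16-bit unsigned)

19419


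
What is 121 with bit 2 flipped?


121 ^ (1 << 2) = 121 ^ 4 = 125

125


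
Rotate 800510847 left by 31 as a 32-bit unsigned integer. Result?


Rotate 0b101111101101101101001101111111 left by 31 (32-bit) = 0b10010111110110110110100110111111 = 2547739071

2547739071


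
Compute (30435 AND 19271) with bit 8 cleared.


Step 1: 30435 & 19271 = 16963
Step 2: 16963 & ~(1 << 8) = 16963

16963


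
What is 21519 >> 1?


0b101010000001111 >> 1 = 0b10101000000111 = 10759

10759


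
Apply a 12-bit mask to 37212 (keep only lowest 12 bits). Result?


37212 & 4095 = 348

348


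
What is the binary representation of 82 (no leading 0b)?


82 = 1010010 in binary

1010010


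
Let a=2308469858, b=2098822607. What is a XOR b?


2308469858 ^ 2098822607 = 4102097325

4102097325


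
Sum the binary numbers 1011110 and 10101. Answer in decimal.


1011110 + 10101 = 1110011 = 115

115


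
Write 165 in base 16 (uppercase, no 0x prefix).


165 = A5 hex

A5


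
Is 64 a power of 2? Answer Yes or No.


0b1000000. Only one bit set => Yes

Yes


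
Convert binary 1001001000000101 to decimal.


1001001000000101 in decimal = 37381

37381


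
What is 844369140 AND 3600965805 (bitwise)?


0b110010010101000000110011110100 & 0b11010110101000100110000010101101 = 0b10010000000000000000010100100 = 301990052

301990052


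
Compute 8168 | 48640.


0b1111111101000 | 0b1011111000000000 = 0b1011111111101000 = 49128

49128


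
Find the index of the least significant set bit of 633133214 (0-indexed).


0b100101101111001101100010011110. Lowest set bit at position 1

1


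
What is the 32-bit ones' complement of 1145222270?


1145222270 ^ 4294967295 = 3149745025

3149745025


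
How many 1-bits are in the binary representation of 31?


0b11111 has 5 set bits

5


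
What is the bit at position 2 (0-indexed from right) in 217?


0b11011001, position 2 = 0

0


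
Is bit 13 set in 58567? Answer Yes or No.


0b1110010011000111, bit 13 = 1. Yes

Yes


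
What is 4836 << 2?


0b1001011100100 << 2 = 0b100101110010000 = 19344

19344


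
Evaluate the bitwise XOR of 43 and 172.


0b101011 ^ 0b10101100 = 0b10000111 = 135

135


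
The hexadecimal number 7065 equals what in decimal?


7065 hex = 28773 decimal

28773


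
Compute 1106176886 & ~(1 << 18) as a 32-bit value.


1106176886 & ~(1 << 18) = 1105914742

1105914742


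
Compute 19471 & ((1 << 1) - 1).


19471 & 1 = 1

1


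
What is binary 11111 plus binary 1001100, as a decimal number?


11111 + 1001100 = 1101011 = 107

107


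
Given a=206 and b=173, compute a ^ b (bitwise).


206 ^ 173 = 99

99


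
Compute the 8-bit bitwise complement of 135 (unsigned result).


~0b10000111 = 0b1111000 = 120 (8-bit unsigned)

120


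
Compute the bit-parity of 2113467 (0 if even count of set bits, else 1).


0b1000000011111110111011 has 13 ones => parity 1

1


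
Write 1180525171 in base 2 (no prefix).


1180525171 = 1000110010111010110001001110011 in binary

1000110010111010110001001110011


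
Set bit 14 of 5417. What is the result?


5417 | (1 << 14) = 5417 | 16384 = 21801

21801


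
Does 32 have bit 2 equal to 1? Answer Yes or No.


0b100000, bit 2 = 0. No

No


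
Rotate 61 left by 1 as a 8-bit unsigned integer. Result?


Rotate 0b111101 left by 1 (8-bit) = 0b1111010 = 122

122


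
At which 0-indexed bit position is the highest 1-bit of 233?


0b11101001. Highest set bit at position 7

7


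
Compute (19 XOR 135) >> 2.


Step 1: 19 ^ 135 = 148
Step 2: 148 >> 2 = 37

37


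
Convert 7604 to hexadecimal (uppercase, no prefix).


7604 = 1DB4 hex

1DB4


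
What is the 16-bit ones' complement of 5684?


5684 ^ 65535 = 59851

59851


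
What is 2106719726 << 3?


0b1111101100100011111110111101110 << 3 = 0b1111101100100011111110111101110000 = 16853757808

16853757808


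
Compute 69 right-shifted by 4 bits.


0b1000101 >> 4 = 0b100 = 4

4


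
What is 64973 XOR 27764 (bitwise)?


0b1111110111001101 ^ 0b110110001110100 = 0b1001000110111001 = 37305

37305


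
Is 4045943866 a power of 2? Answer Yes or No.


0b11110001001010000011010000111010. Multiple bits set => No

No


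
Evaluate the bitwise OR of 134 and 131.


0b10000110 | 0b10000011 = 0b10000111 = 135

135


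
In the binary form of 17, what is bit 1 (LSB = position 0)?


0b10001, position 1 = 0

0


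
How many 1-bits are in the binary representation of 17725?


0b100010100111101 has 8 set bits

8


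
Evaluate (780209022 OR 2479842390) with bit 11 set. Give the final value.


Step 1: 780209022 | 2479842390 = 3218042750
Step 2: 3218042750 | (1 << 11) = 3218042750 | 2048 = 3218042750

3218042750


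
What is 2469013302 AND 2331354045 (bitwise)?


0b10010011001010100010011100110110 & 0b10001010111101011010001110111101 = 0b10000010001000000010001100110100 = 2183144244

2183144244


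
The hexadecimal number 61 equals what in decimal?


61 hex = 97 decimal

97


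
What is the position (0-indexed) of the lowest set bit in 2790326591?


0b10100110010100010000000100111111. Lowest set bit at position 0

0


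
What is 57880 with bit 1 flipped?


57880 ^ (1 << 1) = 57880 ^ 2 = 57882

57882


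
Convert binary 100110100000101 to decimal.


100110100000101 in decimal = 19717

19717


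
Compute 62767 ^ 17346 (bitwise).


0b1111010100101111 ^ 0b100001111000010 = 0b1011011011101101 = 46829

46829


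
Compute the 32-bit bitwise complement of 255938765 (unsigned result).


~0b1111010000010101000011001101 = 0b11110000101111101010111100110010 = 4039028530 (32-bit unsigned)

4039028530


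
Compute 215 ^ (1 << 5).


215 ^ (1 << 5) = 215 ^ 32 = 247

247


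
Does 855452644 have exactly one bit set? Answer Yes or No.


0b110010111111010010101111100100. Multiple bits set => No

No


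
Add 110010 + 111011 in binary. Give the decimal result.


110010 + 111011 = 1101101 = 109

109


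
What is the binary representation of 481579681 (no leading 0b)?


481579681 = 11100101101000101001010100001 in binary

11100101101000101001010100001


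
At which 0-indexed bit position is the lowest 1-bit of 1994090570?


0b1110110110110110110100001001010. Lowest set bit at position 1

1


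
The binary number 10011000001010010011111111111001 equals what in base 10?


10011000001010010011111111111001 in decimal = 2552840185

2552840185


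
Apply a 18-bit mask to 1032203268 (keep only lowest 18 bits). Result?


1032203268 & 262143 = 142340

142340


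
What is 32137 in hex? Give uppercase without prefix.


32137 = 7D89 hex

7D89


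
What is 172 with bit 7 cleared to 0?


172 & ~(1 << 7) = 44

44


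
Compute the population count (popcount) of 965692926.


0b111001100011110100110111111110 has 20 set bits

20


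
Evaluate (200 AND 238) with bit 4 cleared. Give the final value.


Step 1: 200 & 238 = 200
Step 2: 200 & ~(1 << 4) = 200

200


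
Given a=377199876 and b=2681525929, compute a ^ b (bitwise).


377199876 ^ 2681525929 = 2309966765

2309966765


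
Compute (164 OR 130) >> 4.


Step 1: 164 | 130 = 166
Step 2: 166 >> 4 = 10

10


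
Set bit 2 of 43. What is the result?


43 | (1 << 2) = 43 | 4 = 47

47


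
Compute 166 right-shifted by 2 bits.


0b10100110 >> 2 = 0b101001 = 41

41


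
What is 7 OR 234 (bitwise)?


0b111 | 0b11101010 = 0b11101111 = 239

239


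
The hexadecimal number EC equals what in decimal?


EC hex = 236 decimal

236


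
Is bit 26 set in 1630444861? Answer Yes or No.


0b1100001001011101001110100111101, bit 26 = 0. No

No


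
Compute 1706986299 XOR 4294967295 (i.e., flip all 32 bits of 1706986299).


1706986299 ^ 4294967295 = 2587980996

2587980996


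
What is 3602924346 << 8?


0b11010110110000000100001100111010 << 8 = 0b1101011011000000010000110011101000000000 = 922348632576

922348632576


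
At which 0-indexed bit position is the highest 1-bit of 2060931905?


0b1111010110101110101001101000001. Highest set bit at position 30

30


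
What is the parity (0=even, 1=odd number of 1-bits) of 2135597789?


0b1111111010010101010001011011101 has 19 ones => parity 1

1


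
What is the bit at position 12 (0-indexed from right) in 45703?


0b1011001010000111, position 12 = 1

1


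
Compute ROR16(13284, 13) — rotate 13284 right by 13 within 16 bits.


Rotate 0b11001111100100 right by 13 (16-bit) = 0b1001111100100001 = 40737

40737


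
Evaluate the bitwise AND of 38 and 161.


0b100110 & 0b10100001 = 0b100000 = 32

32


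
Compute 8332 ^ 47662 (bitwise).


0b10000010001100 ^ 0b1011101000101110 = 0b1001101010100010 = 39586

39586


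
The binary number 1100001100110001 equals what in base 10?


1100001100110001 in decimal = 49969

49969


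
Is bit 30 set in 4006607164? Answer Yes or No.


0b11101110110011111111100100111100, bit 30 = 1. Yes

Yes


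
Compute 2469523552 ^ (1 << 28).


2469523552 ^ (1 << 28) = 2469523552 ^ 268435456 = 2201088096

2201088096


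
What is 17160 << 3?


0b100001100001000 << 3 = 0b100001100001000000 = 137280

137280


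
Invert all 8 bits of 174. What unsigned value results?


174 ^ 255 = 81

81


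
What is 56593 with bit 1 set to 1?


56593 | (1 << 1) = 56593 | 2 = 56595

56595


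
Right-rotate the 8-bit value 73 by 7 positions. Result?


Rotate 0b1001001 right by 7 (8-bit) = 0b10010010 = 146

146


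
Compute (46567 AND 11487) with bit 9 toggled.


Step 1: 46567 & 11487 = 9415
Step 2: 9415 ^ (1 << 9) = 9415 ^ 512 = 9927

9927


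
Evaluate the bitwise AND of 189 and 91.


0b10111101 & 0b1011011 = 0b11001 = 25

25


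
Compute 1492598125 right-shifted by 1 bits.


0b1011000111101110011110101101101 >> 1 = 0b101100011110111001111010110110 = 746299062

746299062


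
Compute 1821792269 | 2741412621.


0b1101100100101100101100000001101 | 0b10100011011001101010001100001101 = 0b11101111111101101111101100001101 = 4025940749

4025940749


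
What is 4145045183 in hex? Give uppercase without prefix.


4145045183 = F7105EBF hex

F7105EBF


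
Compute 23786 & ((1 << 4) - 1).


23786 & 15 = 10

10


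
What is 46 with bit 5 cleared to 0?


46 & ~(1 << 5) = 14

14


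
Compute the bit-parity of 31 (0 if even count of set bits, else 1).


0b11111 has 5 ones => parity 1

1


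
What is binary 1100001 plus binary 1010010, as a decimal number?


1100001 + 1010010 = 10110011 = 179

179


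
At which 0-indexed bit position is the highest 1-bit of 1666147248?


0b1100011010011110110001110110000. Highest set bit at position 30

30


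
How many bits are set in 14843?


0b11100111111011 has 11 set bits

11


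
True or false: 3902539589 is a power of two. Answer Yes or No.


0b11101000100111000000011101000101. Multiple bits set => No

No


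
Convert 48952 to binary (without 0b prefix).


48952 = 1011111100111000 in binary

1011111100111000


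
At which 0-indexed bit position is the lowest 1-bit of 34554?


0b1000011011111010. Lowest set bit at position 1

1


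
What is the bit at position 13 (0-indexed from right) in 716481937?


0b101010101101001010010110010001, position 13 = 1

1


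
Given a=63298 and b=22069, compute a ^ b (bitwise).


63298 ^ 22069 = 41335

41335


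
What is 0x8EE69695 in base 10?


8EE69695 hex = 2397476501 decimal

2397476501


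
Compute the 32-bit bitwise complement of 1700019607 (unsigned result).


~0b1100101010101000011110110010111 = 0b10011010101010111100001001101000 = 2594947688 (32-bit unsigned)

2594947688


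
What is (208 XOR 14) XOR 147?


Step 1: 208 ^ 14 = 222
Step 2: 222 ^ 147 = 77

77


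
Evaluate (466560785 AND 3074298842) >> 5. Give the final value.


Step 1: 466560785 & 3074298842 = 319685392
Step 2: 319685392 >> 5 = 9990168

9990168


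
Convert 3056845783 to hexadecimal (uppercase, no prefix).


3056845783 = B633C3D7 hex

B633C3D7


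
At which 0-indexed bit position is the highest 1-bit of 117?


0b1110101. Highest set bit at position 6

6


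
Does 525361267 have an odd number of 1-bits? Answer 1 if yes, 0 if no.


0b11111010100000110000001110011 has 14 ones => parity 0

0


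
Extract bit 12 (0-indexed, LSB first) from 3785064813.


0b11100001100110111000000101101101, position 12 = 0

0


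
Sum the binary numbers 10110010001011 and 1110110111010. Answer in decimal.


10110010001011 + 1110110111010 = 100101001000101 = 19013

19013


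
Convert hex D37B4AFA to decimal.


D37B4AFA hex = 3548072698 decimal

3548072698


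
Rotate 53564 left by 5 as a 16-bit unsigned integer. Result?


Rotate 0b1101000100111100 left by 5 (16-bit) = 0b10011110011010 = 10138

10138


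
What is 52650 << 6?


0b1100110110101010 << 6 = 0b1100110110101010000000 = 3369600

3369600


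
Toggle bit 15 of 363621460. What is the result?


363621460 ^ (1 << 15) = 363621460 ^ 32768 = 363654228

363654228


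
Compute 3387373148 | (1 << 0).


3387373148 | (1 << 0) = 3387373148 | 1 = 3387373149

3387373149


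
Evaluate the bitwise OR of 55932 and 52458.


0b1101101001111100 | 0b1100110011101010 = 0b1101111011111110 = 57086

57086


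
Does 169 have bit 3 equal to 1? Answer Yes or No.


0b10101001, bit 3 = 1. Yes

Yes


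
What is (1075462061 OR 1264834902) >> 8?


Step 1: 1075462061 | 1264834902 = 1266417663
Step 2: 1266417663 >> 8 = 4946943

4946943


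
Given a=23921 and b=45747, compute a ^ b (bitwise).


23921 ^ 45747 = 61378

61378


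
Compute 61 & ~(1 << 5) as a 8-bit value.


61 & ~(1 << 5) = 29

29


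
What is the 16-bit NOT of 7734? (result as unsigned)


~0b1111000110110 = 0b1110000111001001 = 57801 (16-bit unsigned)

57801


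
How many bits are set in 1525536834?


0b1011010111011011101100001000010 has 16 set bits

16


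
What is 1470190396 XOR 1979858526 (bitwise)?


0b1010111101000010101001100111100 ^ 0b1110110000000100011111001011110 = 0b100001101000110110110101100010 = 564358498

564358498


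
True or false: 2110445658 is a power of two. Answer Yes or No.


0b1111101110010101101100001011010. Multiple bits set => No

No


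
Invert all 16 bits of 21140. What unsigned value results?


21140 ^ 65535 = 44395

44395


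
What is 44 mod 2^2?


44 & 3 = 0

0


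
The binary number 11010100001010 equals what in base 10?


11010100001010 in decimal = 13578

13578


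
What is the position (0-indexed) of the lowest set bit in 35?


0b100011. Lowest set bit at position 0

0


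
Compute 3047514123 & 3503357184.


0b10110101101001010110000000001011 & 0b11010000110100001111110100000000 = 0b10010000100000000110000000000000 = 2424332288

2424332288


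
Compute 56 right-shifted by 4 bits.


0b111000 >> 4 = 0b11 = 3

3


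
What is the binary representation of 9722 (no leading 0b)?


9722 = 10010111111010 in binary

10010111111010


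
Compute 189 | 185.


0b10111101 | 0b10111001 = 0b10111101 = 189

189


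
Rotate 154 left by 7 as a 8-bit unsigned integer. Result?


Rotate 0b10011010 left by 7 (8-bit) = 0b1001101 = 77

77


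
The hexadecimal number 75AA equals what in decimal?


75AA hex = 30122 decimal

30122


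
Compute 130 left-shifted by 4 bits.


0b10000010 << 4 = 0b100000100000 = 2080

2080


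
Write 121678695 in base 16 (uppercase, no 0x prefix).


121678695 = 740AB67 hex

740AB67


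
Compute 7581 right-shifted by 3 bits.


0b1110110011101 >> 3 = 0b1110110011 = 947

947


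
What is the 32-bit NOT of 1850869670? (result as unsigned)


~0b1101110010100100000011110100110 = 0b10010001101011011111100001011001 = 2444097625 (32-bit unsigned)

2444097625


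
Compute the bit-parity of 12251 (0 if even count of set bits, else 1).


0b10111111011011 has 11 ones => parity 1

1


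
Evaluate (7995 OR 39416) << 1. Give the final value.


Step 1: 7995 | 39416 = 40955
Step 2: 40955 << 1 = 81910

81910


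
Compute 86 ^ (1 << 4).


86 ^ (1 << 4) = 86 ^ 16 = 70

70


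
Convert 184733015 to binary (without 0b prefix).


184733015 = 1011000000101100110101010111 in binary

1011000000101100110101010111


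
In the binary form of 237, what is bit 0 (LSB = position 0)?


0b11101101, position 0 = 1

1


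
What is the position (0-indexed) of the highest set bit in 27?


0b11011. Highest set bit at position 4

4


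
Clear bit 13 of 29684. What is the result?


29684 & ~(1 << 13) = 21492

21492


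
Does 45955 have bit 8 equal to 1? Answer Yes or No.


0b1011001110000011, bit 8 = 1. Yes

Yes


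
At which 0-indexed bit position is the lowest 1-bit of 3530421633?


0b11010010011011011111010110000001. Lowest set bit at position 0

0


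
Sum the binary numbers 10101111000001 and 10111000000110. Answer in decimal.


10101111000001 + 10111000000110 = 101100111000111 = 22983

22983


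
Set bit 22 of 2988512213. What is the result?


2988512213 | (1 << 22) = 2988512213 | 4194304 = 2992706517

2992706517


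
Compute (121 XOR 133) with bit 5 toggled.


Step 1: 121 ^ 133 = 252
Step 2: 252 ^ (1 << 5) = 252 ^ 32 = 220

220


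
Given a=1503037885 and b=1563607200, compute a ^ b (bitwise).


1503037885 ^ 1563607200 = 77875485

77875485


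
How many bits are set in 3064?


0b101111111000 has 8 set bits

8


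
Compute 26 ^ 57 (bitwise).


0b11010 ^ 0b111001 = 0b100011 = 35

35


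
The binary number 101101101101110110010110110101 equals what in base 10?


101101101101110110010110110101 in decimal = 766993845

766993845


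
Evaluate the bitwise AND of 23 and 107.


0b10111 & 0b1101011 = 0b11 = 3

3


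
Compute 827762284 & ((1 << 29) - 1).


827762284 & 536870911 = 290891372

290891372


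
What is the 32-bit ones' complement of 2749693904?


2749693904 ^ 4294967295 = 1545273391

1545273391


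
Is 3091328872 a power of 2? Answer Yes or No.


0b10111000010000011110111101101000. Multiple bits set => No

No


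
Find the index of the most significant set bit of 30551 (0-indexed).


0b111011101010111. Highest set bit at position 14

14


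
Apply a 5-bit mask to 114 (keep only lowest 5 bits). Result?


114 & 31 = 18

18


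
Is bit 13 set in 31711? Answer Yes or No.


0b111101111011111, bit 13 = 1. Yes

Yes


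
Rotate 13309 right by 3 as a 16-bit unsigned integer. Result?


Rotate 0b11001111111101 right by 3 (16-bit) = 0b1010011001111111 = 42623

42623


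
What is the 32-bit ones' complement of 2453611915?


2453611915 ^ 4294967295 = 1841355380

1841355380


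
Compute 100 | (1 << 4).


100 | (1 << 4) = 100 | 16 = 116

116


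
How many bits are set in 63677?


0b1111100010111101 has 11 set bits

11


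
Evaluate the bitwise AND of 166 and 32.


0b10100110 & 0b100000 = 0b100000 = 32

32


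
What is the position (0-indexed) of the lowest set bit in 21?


0b10101. Lowest set bit at position 0

0


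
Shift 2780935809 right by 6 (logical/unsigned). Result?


0b10100101110000011011011010000001 >> 6 = 0b10100101110000011011011010 = 43452122

43452122


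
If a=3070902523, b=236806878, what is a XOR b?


3070902523 ^ 236806878 = 3105301029

3105301029


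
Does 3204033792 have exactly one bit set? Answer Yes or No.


0b10111110111110011010110100000000. Multiple bits set => No

No


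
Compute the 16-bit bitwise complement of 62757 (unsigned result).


~0b1111010100100101 = 0b101011011010 = 2778 (16-bit unsigned)

2778


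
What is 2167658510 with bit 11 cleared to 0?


2167658510 & ~(1 << 11) = 2167656462

2167656462


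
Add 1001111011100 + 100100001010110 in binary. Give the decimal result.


1001111011100 + 100100001010110 = 101110000110010 = 23602

23602


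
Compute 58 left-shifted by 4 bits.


0b111010 << 4 = 0b1110100000 = 928

928


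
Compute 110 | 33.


0b1101110 | 0b100001 = 0b1101111 = 111

111


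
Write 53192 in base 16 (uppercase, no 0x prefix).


53192 = CFC8 hex

CFC8


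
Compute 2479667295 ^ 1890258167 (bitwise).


0b10010011110011001011100001011111 ^ 0b1110000101010110000110011110111 = 0b11100011011001111011010010101000 = 3815224488

3815224488


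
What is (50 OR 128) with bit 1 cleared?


Step 1: 50 | 128 = 178
Step 2: 178 & ~(1 << 1) = 176

176


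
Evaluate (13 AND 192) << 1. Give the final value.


Step 1: 13 & 192 = 0
Step 2: 0 << 1 = 0

0


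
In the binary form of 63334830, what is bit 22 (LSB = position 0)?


0b11110001100110100110101110, position 22 = 1

1


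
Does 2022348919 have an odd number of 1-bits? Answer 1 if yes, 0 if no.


0b1111000100010101001100001110111 has 16 ones => parity 0

0


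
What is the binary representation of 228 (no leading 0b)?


228 = 11100100 in binary

11100100


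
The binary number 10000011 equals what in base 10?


10000011 in decimal = 131

131


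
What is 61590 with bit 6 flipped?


61590 ^ (1 << 6) = 61590 ^ 64 = 61654

61654


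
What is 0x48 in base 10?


48 hex = 72 decimal

72


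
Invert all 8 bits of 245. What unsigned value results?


245 ^ 255 = 10

10


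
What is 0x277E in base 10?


277E hex = 10110 decimal

10110


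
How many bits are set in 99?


0b1100011 has 4 set bits

4


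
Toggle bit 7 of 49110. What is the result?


49110 ^ (1 << 7) = 49110 ^ 128 = 48982

48982


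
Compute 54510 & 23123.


0b1101010011101110 & 0b101101001010011 = 0b101000001000010 = 20546

20546


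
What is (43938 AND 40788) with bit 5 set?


Step 1: 43938 & 40788 = 35584
Step 2: 35584 | (1 << 5) = 35584 | 32 = 35616

35616


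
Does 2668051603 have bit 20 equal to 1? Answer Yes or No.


0b10011111000001110011110010010011, bit 20 = 0. No

No


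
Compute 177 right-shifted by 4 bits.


0b10110001 >> 4 = 0b1011 = 11

11


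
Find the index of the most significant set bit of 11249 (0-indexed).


0b10101111110001. Highest set bit at position 13

13


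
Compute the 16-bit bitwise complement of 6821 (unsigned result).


~0b1101010100101 = 0b1110010101011010 = 58714 (16-bit unsigned)

58714


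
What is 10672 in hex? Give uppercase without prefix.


10672 = 29B0 hex

29B0


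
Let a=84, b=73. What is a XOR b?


84 ^ 73 = 29

29


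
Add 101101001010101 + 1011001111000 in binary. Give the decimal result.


101101001010101 + 1011001111000 = 111000011001101 = 28877

28877


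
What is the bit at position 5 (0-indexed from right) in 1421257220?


0b1010100101101101010101000000100, position 5 = 0

0


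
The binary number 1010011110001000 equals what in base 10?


1010011110001000 in decimal = 42888

42888


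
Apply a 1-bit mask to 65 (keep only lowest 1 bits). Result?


65 & 1 = 1

1


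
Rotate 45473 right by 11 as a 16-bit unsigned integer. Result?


Rotate 0b1011000110100001 right by 11 (16-bit) = 0b11010000110110 = 13366

13366


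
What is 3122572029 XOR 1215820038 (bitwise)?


0b10111010000111101010101011111101 ^ 0b1001000011101111111000100000110 = 0b11110010011010010101101111111011 = 4066991099

4066991099


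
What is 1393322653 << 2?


0b1010011000011000110101010011101 << 2 = 0b101001100001100011010101001110100 = 5573290612

5573290612


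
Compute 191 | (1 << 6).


191 | (1 << 6) = 191 | 64 = 255

255


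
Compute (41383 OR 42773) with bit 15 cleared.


Step 1: 41383 | 42773 = 42935
Step 2: 42935 & ~(1 << 15) = 10167

10167


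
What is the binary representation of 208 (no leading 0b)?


208 = 11010000 in binary

11010000


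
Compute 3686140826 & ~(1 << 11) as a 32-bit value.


3686140826 & ~(1 << 11) = 3686138778

3686138778


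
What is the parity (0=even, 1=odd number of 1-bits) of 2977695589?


0b10110001011111000000011101100101 has 16 ones => parity 0

0


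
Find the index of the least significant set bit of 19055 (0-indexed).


0b100101001101111. Lowest set bit at position 0

0


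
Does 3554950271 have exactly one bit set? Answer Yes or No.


0b11010011111001000011110001111111. Multiple bits set => No

No


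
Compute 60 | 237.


0b111100 | 0b11101101 = 0b11111101 = 253

253


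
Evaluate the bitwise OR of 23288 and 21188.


0b101101011111000 | 0b101001011000100 = 0b101101011111100 = 23292

23292


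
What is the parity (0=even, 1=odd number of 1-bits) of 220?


0b11011100 has 5 ones => parity 1

1


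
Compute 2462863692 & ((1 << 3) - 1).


2462863692 & 7 = 4

4


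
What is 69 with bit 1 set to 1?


69 | (1 << 1) = 69 | 2 = 71

71
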